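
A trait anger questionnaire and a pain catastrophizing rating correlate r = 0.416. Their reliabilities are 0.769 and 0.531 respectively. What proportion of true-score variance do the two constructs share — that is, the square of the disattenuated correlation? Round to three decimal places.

Disattenuated r = 0.416 / √(0.769 × 0.531) = 0.416 / 0.6390 = 0.6510.
Shared true-score variance = 0.6510² = 0.4238 ≈ 0.424.

0.424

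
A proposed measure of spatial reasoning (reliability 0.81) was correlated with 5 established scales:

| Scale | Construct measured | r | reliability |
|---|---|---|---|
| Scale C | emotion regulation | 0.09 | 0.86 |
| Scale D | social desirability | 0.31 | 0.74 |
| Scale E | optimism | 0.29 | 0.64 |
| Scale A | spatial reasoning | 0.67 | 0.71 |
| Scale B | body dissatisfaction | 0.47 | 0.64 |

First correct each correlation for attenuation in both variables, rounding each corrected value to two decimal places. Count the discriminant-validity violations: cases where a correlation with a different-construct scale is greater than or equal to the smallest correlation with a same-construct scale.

Disattenuated r (r / √(r_scale · r_new)):
  Scale C (disc): 0.09 / √(0.86·0.81) = 0.11
  Scale D (disc): 0.31 / √(0.74·0.81) = 0.40
  Scale E (disc): 0.29 / √(0.64·0.81) = 0.40
  Scale A (conv): 0.67 / √(0.71·0.81) = 0.88
  Scale B (disc): 0.47 / √(0.64·0.81) = 0.65
Smallest convergent = 0.88. Discriminant values: 0.11, 0.40, 0.40, 0.65; count ≥ 0.88 → 0.

0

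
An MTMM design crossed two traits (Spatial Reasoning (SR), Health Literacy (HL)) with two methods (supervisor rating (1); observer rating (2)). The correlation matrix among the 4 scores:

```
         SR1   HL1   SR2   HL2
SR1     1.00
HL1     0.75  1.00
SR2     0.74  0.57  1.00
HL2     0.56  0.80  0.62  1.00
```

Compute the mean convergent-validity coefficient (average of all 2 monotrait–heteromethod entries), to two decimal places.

Convergent values: 0.74, 0.80; mean = 1.54/2 = 0.77.

0.77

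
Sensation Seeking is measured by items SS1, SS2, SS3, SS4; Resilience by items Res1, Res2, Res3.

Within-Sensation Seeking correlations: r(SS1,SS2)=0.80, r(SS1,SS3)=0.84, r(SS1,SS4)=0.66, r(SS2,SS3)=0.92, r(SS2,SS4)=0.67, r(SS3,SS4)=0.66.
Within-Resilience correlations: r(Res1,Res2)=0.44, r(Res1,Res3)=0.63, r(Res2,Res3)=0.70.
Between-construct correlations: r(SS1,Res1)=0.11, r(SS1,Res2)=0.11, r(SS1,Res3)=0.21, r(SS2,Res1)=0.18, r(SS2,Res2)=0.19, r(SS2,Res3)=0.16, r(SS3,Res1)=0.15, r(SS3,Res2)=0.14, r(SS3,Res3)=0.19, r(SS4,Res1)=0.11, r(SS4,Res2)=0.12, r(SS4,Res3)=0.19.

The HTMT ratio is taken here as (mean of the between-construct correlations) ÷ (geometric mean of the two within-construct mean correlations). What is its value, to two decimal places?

Mean heterotrait r = 1.86/12 = 0.1550.
Mean within-SS = 4.55/6 = 0.7583; mean within-Res = 1.77/3 = 0.5900.
Geometric mean = √(0.7583 × 0.5900) = 0.6689.
HTMT = 0.1550 / 0.6689 = 0.23.

0.23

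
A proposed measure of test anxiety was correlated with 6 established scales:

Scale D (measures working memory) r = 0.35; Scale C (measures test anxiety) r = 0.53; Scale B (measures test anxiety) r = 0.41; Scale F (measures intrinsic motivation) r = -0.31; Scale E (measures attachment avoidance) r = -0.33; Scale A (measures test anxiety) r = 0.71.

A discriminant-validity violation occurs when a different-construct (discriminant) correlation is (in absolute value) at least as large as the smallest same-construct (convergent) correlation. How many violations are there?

Convergent (same construct = test anxiety): Scale C, Scale B, Scale A.
Smallest convergent = 0.41. Discriminant |r|: 0.35, 0.31, 0.33; count ≥ 0.41 → 0.

0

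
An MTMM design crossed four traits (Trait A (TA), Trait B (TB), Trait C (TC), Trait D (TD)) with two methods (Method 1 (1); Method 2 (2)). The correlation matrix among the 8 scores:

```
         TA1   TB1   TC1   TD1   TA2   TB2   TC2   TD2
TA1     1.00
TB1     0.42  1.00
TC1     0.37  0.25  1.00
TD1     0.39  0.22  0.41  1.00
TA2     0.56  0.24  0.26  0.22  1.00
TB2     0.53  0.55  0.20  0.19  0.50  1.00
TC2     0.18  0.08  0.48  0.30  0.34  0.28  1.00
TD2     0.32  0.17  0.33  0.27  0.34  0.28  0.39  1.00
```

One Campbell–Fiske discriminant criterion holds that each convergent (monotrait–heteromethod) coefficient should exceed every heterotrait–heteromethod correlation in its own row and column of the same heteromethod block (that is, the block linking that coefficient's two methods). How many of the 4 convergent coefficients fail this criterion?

Checking each validity diagonal entry against its comparison values:
TA (methods 1·2): 0.56 vs {0.53, 0.24, 0.18, 0.26, 0.32, 0.22} → pass.
TB (methods 1·2): 0.55 vs {0.24, 0.53, 0.08, 0.20, 0.17, 0.19} → pass.
TC (methods 1·2): 0.48 vs {0.26, 0.18, 0.20, 0.08, 0.33, 0.30} → pass.
TD (methods 1·2): 0.27 vs {0.22, 0.32, 0.19, 0.17, 0.30, 0.33} → fail.
1 of 4 fail.

1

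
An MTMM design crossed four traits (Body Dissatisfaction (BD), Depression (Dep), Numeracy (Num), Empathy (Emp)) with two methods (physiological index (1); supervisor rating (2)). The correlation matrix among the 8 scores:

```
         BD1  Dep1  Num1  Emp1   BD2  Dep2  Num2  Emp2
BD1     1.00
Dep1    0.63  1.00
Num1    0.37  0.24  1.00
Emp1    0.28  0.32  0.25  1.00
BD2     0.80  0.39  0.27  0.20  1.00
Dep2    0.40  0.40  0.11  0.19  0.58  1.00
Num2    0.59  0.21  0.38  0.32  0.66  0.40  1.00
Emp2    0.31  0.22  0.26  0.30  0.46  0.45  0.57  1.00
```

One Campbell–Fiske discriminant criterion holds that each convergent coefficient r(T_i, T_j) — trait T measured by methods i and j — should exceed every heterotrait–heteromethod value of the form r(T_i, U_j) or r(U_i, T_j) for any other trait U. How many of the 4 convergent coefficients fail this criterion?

3

Each convergent coefficient versus the relevant comparison correlations:
BD (methods 1·2): 0.80 vs {0.40, 0.39, 0.59, 0.27, 0.31, 0.20} → pass.
Dep (methods 1·2): 0.40 vs {0.39, 0.40, 0.21, 0.11, 0.22, 0.19} → fail.
Num (methods 1·2): 0.38 vs {0.27, 0.59, 0.11, 0.21, 0.26, 0.32} → fail.
Emp (methods 1·2): 0.30 vs {0.20, 0.31, 0.19, 0.22, 0.32, 0.26} → fail.
3 of 4 fail.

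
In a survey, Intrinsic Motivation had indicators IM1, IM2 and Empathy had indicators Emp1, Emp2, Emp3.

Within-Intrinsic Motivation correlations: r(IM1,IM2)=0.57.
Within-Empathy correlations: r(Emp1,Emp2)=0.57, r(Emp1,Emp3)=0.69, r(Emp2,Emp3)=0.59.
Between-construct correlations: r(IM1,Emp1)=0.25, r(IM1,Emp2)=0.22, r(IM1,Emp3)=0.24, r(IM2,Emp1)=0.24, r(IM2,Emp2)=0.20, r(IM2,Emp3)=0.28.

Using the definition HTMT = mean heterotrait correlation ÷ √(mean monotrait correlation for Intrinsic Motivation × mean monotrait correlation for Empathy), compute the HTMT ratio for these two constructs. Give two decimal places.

Between-construct mean = 1.43/6 = 0.2383.
Mean within-IM = 0.57/1 = 0.5700; mean within-Emp = 1.85/3 = 0.6167.
Geometric mean = √(0.5700 × 0.6167) = 0.5929.
HTMT = 0.2383 / 0.5929 = 0.40.

0.40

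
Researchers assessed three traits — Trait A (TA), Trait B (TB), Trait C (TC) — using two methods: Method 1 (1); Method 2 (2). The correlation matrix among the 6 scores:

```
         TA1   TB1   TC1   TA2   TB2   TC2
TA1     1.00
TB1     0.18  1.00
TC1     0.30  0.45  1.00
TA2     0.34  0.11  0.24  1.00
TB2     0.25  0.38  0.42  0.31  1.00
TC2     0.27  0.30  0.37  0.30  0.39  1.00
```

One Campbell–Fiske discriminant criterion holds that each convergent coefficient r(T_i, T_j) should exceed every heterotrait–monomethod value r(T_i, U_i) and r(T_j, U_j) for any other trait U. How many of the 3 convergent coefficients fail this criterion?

2

Checking each validity diagonal entry against its comparison values:
TA (methods 1·2): 0.34 vs {0.18, 0.31, 0.30, 0.30} → pass.
TB (methods 1·2): 0.38 vs {0.18, 0.31, 0.45, 0.39} → fail.
TC (methods 1·2): 0.37 vs {0.30, 0.30, 0.45, 0.39} → fail.
2 of 3 fail.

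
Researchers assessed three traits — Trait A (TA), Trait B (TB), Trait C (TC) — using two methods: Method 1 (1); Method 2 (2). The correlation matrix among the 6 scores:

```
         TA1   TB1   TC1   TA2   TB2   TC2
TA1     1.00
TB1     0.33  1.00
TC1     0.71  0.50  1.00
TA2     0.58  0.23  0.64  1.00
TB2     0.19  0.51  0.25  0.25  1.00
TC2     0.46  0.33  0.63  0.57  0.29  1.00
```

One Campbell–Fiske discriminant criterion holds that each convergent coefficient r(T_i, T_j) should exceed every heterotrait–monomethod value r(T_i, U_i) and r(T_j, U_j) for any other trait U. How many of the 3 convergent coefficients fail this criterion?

Convergent coefficients and their comparison sets:
TA (methods 1·2): 0.58 vs {0.33, 0.25, 0.71, 0.57} → fail.
TB (methods 1·2): 0.51 vs {0.33, 0.25, 0.50, 0.29} → pass.
TC (methods 1·2): 0.63 vs {0.71, 0.57, 0.50, 0.29} → fail.
2 of 3 fail.

2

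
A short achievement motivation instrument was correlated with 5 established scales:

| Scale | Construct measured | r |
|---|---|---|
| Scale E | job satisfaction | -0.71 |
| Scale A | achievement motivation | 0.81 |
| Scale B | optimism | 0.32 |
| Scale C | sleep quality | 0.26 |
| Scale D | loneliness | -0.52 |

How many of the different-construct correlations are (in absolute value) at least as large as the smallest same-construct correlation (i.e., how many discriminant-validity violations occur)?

0

Convergent (same construct = achievement motivation): Scale A.
Smallest convergent = 0.81. Discriminant |r|: 0.71, 0.32, 0.26, 0.52; count ≥ 0.81 → 0.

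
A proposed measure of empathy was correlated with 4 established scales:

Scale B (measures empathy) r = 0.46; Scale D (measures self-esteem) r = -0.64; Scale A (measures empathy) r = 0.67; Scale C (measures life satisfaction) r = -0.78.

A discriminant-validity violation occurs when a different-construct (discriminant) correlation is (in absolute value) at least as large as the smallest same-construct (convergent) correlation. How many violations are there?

Convergent (same construct = empathy): Scale B, Scale A.
Smallest convergent = 0.46. Discriminant |r|: 0.64, 0.78; count ≥ 0.46 → 2.

2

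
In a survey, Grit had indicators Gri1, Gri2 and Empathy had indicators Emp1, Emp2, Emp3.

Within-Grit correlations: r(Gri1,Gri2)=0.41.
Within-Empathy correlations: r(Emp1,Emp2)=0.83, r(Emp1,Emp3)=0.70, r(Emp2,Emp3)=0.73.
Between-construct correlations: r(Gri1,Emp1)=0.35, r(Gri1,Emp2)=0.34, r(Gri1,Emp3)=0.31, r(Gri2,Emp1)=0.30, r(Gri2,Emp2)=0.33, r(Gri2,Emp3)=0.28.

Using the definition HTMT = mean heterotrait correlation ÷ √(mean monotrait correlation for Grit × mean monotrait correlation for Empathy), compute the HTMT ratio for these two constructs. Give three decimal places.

Between-construct mean = 1.91/6 = 0.3183.
Mean within-Gri = 0.41/1 = 0.4100; mean within-Emp = 2.26/3 = 0.7533.
Geometric mean = √(0.4100 × 0.7533) = 0.5557.
HTMT = 0.3183 / 0.5557 = 0.573.

0.573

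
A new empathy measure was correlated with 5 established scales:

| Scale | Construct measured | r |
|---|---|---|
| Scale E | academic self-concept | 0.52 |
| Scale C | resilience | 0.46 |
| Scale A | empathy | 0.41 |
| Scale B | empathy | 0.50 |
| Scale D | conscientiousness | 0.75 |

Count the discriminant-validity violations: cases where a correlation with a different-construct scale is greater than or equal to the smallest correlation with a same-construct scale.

3

Convergent (same construct = empathy): Scale A, Scale B.
Smallest convergent = 0.41. Discriminant values: 0.52, 0.46, 0.75; count ≥ 0.41 → 3.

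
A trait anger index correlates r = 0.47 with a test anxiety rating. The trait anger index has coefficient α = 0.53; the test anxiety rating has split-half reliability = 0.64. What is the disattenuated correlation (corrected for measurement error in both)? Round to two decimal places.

0.81

r_true = r_obs / √(r_xx · r_yy) = 0.47 / √(0.53 × 0.64) = 0.47 / √0.3392 = 0.47 / 0.5824 ≈ 0.81.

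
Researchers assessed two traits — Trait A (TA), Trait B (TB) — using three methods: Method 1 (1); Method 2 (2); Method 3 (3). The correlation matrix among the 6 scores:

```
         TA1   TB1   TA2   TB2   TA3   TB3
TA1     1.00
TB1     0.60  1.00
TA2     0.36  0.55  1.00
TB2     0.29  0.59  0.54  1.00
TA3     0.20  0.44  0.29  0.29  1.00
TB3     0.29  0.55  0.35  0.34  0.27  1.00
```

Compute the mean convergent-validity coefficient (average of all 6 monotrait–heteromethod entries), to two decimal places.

Convergent values: 0.36, 0.20, 0.29, 0.59, 0.55, 0.34; mean = 2.33/6 = 0.39.

0.39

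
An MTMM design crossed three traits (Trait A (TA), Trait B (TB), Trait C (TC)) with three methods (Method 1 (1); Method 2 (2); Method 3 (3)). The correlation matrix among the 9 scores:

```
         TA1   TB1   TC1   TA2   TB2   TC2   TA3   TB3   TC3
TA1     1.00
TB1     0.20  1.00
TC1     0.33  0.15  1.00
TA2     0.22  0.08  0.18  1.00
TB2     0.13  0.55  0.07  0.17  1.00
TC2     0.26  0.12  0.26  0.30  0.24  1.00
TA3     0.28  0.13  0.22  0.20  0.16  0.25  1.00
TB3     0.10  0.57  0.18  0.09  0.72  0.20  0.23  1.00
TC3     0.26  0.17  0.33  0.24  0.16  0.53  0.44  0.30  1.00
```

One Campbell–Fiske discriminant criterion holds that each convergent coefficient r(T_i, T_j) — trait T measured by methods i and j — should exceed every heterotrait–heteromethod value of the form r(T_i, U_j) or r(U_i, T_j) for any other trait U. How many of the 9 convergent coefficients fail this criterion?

3

Convergent coefficients and their comparison sets:
TA (methods 1·2): 0.22 vs {0.13, 0.08, 0.26, 0.18} → fail.
TA (methods 1·3): 0.28 vs {0.10, 0.13, 0.26, 0.22} → pass.
TA (methods 2·3): 0.20 vs {0.09, 0.16, 0.24, 0.25} → fail.
TB (methods 1·2): 0.55 vs {0.08, 0.13, 0.12, 0.07} → pass.
TB (methods 1·3): 0.57 vs {0.13, 0.10, 0.17, 0.18} → pass.
TB (methods 2·3): 0.72 vs {0.16, 0.09, 0.16, 0.20} → pass.
TC (methods 1·2): 0.26 vs {0.18, 0.26, 0.07, 0.12} → fail.
TC (methods 1·3): 0.33 vs {0.22, 0.26, 0.18, 0.17} → pass.
TC (methods 2·3): 0.53 vs {0.25, 0.24, 0.20, 0.16} → pass.
3 of 9 fail.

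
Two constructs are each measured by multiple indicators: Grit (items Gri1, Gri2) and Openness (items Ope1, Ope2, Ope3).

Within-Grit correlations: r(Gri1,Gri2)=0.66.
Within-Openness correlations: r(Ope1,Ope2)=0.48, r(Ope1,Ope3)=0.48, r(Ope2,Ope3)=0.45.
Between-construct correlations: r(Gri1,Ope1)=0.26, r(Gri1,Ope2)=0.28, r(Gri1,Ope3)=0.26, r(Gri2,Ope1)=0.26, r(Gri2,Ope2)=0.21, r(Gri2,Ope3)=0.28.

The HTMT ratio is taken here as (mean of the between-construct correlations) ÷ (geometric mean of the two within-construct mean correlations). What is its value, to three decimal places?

Mean between = 1.55/6 = 0.2583.
Mean within-Gri = 0.66/1 = 0.6600; mean within-Ope = 1.41/3 = 0.4700.
Geometric mean = √(0.6600 × 0.4700) = 0.5570.
HTMT = 0.2583 / 0.5570 = 0.464.

0.464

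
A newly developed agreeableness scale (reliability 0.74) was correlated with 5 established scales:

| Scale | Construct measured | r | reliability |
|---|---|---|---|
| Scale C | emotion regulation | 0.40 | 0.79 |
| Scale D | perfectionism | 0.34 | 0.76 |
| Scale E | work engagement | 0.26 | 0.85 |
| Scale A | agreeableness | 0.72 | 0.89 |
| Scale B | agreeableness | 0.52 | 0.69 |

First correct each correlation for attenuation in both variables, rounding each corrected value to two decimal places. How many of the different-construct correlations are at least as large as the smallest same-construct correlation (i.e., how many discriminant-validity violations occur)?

Disattenuated r (r / √(r_scale · r_new)):
  Scale C (disc): 0.40 / √(0.79·0.74) = 0.52
  Scale D (disc): 0.34 / √(0.76·0.74) = 0.45
  Scale E (disc): 0.26 / √(0.85·0.74) = 0.33
  Scale A (conv): 0.72 / √(0.89·0.74) = 0.89
  Scale B (conv): 0.52 / √(0.69·0.74) = 0.73
Smallest convergent = 0.73. Discriminant values: 0.52, 0.45, 0.33; count ≥ 0.73 → 0.

0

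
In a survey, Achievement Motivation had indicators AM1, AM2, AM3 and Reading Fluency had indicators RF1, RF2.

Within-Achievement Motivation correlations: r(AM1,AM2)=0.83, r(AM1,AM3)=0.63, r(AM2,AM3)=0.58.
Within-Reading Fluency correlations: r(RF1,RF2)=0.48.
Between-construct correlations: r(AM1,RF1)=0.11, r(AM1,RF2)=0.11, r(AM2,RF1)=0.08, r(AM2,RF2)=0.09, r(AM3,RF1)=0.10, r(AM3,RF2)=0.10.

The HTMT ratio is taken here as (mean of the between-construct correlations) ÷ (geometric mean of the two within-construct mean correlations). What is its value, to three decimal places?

0.172

Mean between = 0.59/6 = 0.0983.
Mean within-AM = 2.04/3 = 0.6800; mean within-RF = 0.48/1 = 0.4800.
Geometric mean = √(0.6800 × 0.4800) = 0.5713.
HTMT = 0.0983 / 0.5713 = 0.172.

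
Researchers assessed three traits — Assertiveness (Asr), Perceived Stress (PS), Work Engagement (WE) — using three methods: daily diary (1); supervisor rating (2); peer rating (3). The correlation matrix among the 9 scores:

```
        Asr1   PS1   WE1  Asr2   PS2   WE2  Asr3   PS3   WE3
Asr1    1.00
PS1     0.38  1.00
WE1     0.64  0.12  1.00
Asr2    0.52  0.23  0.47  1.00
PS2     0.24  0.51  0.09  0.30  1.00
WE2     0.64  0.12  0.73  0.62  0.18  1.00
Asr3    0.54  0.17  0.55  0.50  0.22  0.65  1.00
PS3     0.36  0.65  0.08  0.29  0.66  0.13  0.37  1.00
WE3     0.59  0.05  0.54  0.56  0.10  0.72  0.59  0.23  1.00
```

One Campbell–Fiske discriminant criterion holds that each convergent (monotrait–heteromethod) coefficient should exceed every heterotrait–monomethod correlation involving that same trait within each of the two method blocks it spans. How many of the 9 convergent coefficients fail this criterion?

Convergent coefficients and their comparison sets:
Asr (methods 1·2): 0.52 vs {0.38, 0.30, 0.64, 0.62} → fail.
Asr (methods 1·3): 0.54 vs {0.38, 0.37, 0.64, 0.59} → fail.
Asr (methods 2·3): 0.50 vs {0.30, 0.37, 0.62, 0.59} → fail.
PS (methods 1·2): 0.51 vs {0.38, 0.30, 0.12, 0.18} → pass.
PS (methods 1·3): 0.65 vs {0.38, 0.37, 0.12, 0.23} → pass.
PS (methods 2·3): 0.66 vs {0.30, 0.37, 0.18, 0.23} → pass.
WE (methods 1·2): 0.73 vs {0.64, 0.62, 0.12, 0.18} → pass.
WE (methods 1·3): 0.54 vs {0.64, 0.59, 0.12, 0.23} → fail.
WE (methods 2·3): 0.72 vs {0.62, 0.59, 0.18, 0.23} → pass.
4 of 9 fail.

4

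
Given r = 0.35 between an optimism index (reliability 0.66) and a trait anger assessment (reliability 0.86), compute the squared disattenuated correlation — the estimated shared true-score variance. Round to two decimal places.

Disattenuated r = 0.35 / √(0.66 × 0.86) = 0.35 / 0.7534 = 0.4646.
Shared true-score variance = 0.4646² = 0.2159 ≈ 0.22.

0.22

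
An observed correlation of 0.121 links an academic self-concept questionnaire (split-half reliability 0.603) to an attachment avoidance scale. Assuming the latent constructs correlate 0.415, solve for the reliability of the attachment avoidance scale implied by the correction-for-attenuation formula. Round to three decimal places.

r_true = r_obs / √(r_xx · r_yy) ⇒ 0.415 = 0.121 / √(0.603 · r_yy).
√(0.603 · r_yy) = 0.121 / 0.415 = 0.2916; 0.603 · r_yy = 0.0850; r_yy = 0.0850 / 0.603 ≈ 0.141.

0.141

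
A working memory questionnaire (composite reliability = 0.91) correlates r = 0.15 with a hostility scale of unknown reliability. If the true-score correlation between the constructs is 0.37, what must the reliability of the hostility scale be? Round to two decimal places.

0.18

r_true = r_obs / √(r_xx · r_yy) ⇒ 0.37 = 0.15 / √(0.91 · r_yy).
√(0.91 · r_yy) = 0.15 / 0.37 = 0.4054; 0.91 · r_yy = 0.1643; r_yy = 0.1643 / 0.91 ≈ 0.18.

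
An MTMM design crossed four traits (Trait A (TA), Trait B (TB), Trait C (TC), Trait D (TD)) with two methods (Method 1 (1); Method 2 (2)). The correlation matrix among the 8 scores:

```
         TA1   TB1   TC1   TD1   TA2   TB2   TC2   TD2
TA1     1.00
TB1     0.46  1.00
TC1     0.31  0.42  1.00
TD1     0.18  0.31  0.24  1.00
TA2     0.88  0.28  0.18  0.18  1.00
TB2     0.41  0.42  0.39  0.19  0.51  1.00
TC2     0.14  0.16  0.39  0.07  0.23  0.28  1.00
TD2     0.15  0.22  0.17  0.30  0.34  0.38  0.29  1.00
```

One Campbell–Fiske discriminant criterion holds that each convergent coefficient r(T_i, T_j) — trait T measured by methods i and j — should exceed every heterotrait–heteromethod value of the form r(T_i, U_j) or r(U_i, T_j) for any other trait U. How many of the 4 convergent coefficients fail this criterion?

Each convergent coefficient versus the relevant comparison correlations:
TA (methods 1·2): 0.88 vs {0.41, 0.28, 0.14, 0.18, 0.15, 0.18} → pass.
TB (methods 1·2): 0.42 vs {0.28, 0.41, 0.16, 0.39, 0.22, 0.19} → pass.
TC (methods 1·2): 0.39 vs {0.18, 0.14, 0.39, 0.16, 0.17, 0.07} → fail.
TD (methods 1·2): 0.30 vs {0.18, 0.15, 0.19, 0.22, 0.07, 0.17} → pass.
1 of 4 fail.

1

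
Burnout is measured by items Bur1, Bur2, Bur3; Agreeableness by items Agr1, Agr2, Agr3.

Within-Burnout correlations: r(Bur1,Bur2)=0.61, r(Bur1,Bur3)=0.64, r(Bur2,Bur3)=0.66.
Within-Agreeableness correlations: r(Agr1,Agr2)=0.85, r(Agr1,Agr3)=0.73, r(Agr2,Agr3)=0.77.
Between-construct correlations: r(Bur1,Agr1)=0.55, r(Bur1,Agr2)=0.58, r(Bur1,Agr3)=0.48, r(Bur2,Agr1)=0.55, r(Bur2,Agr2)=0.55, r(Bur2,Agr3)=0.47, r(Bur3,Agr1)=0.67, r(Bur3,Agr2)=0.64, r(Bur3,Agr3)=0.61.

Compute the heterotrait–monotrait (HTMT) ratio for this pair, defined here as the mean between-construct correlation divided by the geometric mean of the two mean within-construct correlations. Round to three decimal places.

0.802

Mean between = 5.10/9 = 0.5667.
Mean within-Bur = 1.91/3 = 0.6367; mean within-Agr = 2.35/3 = 0.7833.
Geometric mean = √(0.6367 × 0.7833) = 0.7062.
HTMT = 0.5667 / 0.7062 = 0.802.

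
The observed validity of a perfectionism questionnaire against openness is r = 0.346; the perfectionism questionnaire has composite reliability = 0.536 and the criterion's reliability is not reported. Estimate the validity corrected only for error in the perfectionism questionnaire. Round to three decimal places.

Single correction: r_c = r_obs / √r_xx = 0.346 / √0.536 = 0.346 / 0.7321 ≈ 0.473.

0.473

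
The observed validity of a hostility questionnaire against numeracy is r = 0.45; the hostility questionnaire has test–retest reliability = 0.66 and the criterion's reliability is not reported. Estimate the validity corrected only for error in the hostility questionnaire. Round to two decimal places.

Single correction: r_c = r_obs / √r_xx = 0.45 / √0.66 = 0.45 / 0.8124 ≈ 0.55.

0.55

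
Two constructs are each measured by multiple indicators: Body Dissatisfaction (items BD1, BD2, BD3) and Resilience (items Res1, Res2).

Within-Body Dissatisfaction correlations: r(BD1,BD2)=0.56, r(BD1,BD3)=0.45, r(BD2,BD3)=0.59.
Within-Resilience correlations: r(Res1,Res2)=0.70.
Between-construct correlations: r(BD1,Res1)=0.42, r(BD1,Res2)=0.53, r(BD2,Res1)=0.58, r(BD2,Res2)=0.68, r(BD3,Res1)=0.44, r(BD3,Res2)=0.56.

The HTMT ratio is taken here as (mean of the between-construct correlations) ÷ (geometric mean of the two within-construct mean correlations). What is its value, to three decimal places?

Mean heterotrait r = 3.21/6 = 0.5350.
Mean within-BD = 1.60/3 = 0.5333; mean within-Res = 0.70/1 = 0.7000.
Geometric mean = √(0.5333 × 0.7000) = 0.6110.
HTMT = 0.5350 / 0.6110 = 0.876.

0.876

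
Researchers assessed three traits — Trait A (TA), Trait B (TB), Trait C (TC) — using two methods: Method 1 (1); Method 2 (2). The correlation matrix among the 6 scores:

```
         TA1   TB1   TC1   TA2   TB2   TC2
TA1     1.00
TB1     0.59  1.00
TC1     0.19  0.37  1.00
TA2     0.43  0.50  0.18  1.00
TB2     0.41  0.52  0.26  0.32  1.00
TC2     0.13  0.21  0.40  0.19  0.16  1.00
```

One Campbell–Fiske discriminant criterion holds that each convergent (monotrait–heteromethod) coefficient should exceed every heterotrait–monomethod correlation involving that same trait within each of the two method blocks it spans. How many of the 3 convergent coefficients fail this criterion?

2

Convergent coefficients and their comparison sets:
TA (methods 1·2): 0.43 vs {0.59, 0.32, 0.19, 0.19} → fail.
TB (methods 1·2): 0.52 vs {0.59, 0.32, 0.37, 0.16} → fail.
TC (methods 1·2): 0.40 vs {0.19, 0.19, 0.37, 0.16} → pass.
2 of 3 fail.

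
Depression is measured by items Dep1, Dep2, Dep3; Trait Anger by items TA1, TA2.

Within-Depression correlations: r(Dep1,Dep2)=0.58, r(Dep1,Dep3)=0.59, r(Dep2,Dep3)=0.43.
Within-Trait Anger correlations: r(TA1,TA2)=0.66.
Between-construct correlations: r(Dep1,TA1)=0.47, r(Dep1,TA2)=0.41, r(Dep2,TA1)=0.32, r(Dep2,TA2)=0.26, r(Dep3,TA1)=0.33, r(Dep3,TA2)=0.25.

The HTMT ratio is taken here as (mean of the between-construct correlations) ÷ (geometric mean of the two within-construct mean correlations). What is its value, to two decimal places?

Mean between = 2.04/6 = 0.3400.
Mean within-Dep = 1.60/3 = 0.5333; mean within-TA = 0.66/1 = 0.6600.
Geometric mean = √(0.5333 × 0.6600) = 0.5933.
HTMT = 0.3400 / 0.5933 = 0.57.

0.57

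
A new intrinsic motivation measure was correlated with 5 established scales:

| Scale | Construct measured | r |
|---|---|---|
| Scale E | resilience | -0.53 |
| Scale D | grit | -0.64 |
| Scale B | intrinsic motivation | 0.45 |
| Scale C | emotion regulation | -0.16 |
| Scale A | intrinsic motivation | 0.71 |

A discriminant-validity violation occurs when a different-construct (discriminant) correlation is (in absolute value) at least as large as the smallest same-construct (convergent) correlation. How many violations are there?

2

Convergent (same construct = intrinsic motivation): Scale B, Scale A.
Smallest convergent = 0.45. Discriminant |r|: 0.53, 0.64, 0.16; count ≥ 0.45 → 2.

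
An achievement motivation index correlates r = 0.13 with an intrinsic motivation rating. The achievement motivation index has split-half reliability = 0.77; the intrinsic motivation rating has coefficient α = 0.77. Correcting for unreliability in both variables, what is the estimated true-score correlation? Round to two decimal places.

0.17

r_true = r_obs / √(r_xx · r_yy) = 0.13 / √(0.77 × 0.77) = 0.13 / √0.5929 = 0.13 / 0.7700 ≈ 0.17.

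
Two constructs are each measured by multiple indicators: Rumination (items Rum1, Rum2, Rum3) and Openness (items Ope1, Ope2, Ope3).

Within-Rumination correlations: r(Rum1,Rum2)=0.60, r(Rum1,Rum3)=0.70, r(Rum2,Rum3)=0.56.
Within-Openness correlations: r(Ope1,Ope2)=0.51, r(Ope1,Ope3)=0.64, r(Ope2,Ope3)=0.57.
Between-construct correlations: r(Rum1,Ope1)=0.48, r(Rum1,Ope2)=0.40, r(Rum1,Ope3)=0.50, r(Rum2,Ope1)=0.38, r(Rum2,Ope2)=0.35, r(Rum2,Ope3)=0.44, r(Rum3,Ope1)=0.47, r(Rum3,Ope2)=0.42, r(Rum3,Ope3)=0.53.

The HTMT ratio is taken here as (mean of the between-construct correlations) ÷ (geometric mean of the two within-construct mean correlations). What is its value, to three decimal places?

Between-construct mean = 3.97/9 = 0.4411.
Mean within-Rum = 1.86/3 = 0.6200; mean within-Ope = 1.72/3 = 0.5733.
Geometric mean = √(0.6200 × 0.5733) = 0.5962.
HTMT = 0.4411 / 0.5962 = 0.740.

0.740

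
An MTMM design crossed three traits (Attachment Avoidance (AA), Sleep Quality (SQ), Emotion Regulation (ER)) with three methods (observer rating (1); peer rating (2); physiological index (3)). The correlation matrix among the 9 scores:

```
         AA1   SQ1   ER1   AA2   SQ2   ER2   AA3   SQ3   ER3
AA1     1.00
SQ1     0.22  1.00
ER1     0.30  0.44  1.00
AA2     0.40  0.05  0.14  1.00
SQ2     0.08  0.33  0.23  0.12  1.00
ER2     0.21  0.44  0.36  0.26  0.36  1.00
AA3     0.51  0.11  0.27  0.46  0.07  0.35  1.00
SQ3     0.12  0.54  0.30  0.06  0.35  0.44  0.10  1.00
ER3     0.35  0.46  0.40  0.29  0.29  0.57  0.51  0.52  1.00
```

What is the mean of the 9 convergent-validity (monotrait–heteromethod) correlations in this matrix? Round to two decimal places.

Convergent values: 0.40, 0.51, 0.46, 0.33, 0.54, 0.35, 0.36, 0.40, 0.57; mean = 3.92/9 = 0.44.

0.44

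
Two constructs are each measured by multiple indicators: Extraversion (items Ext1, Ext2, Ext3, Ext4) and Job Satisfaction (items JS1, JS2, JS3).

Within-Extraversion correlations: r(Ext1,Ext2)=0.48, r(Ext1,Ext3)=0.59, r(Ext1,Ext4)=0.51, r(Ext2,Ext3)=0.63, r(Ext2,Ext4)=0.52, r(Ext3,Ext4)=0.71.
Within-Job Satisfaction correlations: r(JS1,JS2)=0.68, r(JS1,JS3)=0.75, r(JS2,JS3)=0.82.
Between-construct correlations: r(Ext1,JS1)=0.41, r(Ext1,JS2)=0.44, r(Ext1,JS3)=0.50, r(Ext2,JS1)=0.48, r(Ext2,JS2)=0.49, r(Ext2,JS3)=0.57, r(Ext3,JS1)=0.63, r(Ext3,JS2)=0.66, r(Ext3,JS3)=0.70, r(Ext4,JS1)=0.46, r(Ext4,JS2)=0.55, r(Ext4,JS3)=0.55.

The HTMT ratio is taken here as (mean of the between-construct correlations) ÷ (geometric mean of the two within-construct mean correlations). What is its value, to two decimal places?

0.82

Between-construct mean = 6.44/12 = 0.5367.
Mean within-Ext = 3.44/6 = 0.5733; mean within-JS = 2.25/3 = 0.7500.
Geometric mean = √(0.5733 × 0.7500) = 0.6557.
HTMT = 0.5367 / 0.6557 = 0.82.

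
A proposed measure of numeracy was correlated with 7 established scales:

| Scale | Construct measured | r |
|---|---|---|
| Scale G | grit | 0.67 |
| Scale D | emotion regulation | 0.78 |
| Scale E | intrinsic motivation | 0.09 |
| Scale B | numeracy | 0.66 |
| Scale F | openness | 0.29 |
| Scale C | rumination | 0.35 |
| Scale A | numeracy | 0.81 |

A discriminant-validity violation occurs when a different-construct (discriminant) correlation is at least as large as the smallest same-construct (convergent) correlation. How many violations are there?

2

Convergent (same construct = numeracy): Scale B, Scale A.
Smallest convergent = 0.66. Discriminant values: 0.67, 0.78, 0.09, 0.29, 0.35; count ≥ 0.66 → 2.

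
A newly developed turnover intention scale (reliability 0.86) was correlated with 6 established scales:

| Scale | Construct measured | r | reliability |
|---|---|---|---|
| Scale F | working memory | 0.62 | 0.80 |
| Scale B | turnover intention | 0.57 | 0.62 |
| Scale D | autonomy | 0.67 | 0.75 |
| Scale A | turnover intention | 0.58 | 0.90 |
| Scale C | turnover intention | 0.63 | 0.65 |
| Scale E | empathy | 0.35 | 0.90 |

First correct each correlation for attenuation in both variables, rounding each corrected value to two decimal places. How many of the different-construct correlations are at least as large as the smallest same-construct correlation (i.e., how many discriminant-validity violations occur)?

Disattenuated r (r / √(r_scale · r_new)):
  Scale F (disc): 0.62 / √(0.80·0.86) = 0.75
  Scale B (conv): 0.57 / √(0.62·0.86) = 0.78
  Scale D (disc): 0.67 / √(0.75·0.86) = 0.83
  Scale A (conv): 0.58 / √(0.90·0.86) = 0.66
  Scale C (conv): 0.63 / √(0.65·0.86) = 0.84
  Scale E (disc): 0.35 / √(0.90·0.86) = 0.40
Smallest convergent = 0.66. Discriminant values: 0.75, 0.83, 0.40; count ≥ 0.66 → 2.

2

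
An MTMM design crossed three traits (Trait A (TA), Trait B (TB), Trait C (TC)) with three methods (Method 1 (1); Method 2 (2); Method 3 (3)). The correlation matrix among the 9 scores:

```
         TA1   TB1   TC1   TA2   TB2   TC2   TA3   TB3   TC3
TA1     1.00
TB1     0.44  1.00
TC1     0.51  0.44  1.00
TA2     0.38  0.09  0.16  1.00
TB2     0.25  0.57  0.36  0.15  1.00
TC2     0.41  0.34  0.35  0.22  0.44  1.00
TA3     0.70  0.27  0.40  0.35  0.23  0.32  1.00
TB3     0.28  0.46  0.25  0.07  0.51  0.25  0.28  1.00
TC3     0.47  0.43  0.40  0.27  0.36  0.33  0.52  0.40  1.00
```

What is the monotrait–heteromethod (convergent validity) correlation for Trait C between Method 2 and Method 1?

0.35

Same trait (TC), different methods: r(TC2, TC1) = 0.35.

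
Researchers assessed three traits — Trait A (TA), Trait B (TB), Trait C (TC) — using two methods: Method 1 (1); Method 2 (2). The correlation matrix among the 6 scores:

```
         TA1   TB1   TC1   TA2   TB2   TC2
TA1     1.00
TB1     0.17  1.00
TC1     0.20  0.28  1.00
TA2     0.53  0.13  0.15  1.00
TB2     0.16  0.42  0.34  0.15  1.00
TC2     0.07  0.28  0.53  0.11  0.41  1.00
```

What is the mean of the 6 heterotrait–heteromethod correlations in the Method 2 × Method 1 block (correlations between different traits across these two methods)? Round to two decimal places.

HTHM values (method 2 × method 1): 0.13, 0.15, 0.16, 0.34, 0.07, 0.28; mean = 1.13/6 = 0.19.

0.19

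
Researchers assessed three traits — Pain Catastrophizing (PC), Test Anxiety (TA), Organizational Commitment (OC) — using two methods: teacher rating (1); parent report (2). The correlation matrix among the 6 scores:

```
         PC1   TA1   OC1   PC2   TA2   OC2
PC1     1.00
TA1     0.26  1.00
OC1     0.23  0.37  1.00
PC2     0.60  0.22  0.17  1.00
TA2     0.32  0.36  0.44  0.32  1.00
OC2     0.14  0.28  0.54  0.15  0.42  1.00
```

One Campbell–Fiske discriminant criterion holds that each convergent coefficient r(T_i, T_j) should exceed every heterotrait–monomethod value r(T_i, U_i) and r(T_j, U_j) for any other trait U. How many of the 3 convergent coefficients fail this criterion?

1

Each convergent coefficient versus the relevant comparison correlations:
PC (methods 1·2): 0.60 vs {0.26, 0.32, 0.23, 0.15} → pass.
TA (methods 1·2): 0.36 vs {0.26, 0.32, 0.37, 0.42} → fail.
OC (methods 1·2): 0.54 vs {0.23, 0.15, 0.37, 0.42} → pass.
1 of 3 fail.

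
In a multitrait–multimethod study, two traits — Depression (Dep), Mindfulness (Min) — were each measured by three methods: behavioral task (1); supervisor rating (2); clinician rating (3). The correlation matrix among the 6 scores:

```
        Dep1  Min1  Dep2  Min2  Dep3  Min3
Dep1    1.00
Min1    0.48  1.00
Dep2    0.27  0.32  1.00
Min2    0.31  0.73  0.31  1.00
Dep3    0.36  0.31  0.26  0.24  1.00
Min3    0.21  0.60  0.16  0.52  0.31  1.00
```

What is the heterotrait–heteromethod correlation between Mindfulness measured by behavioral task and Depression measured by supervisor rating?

0.32

Different traits and methods: r(Min1, Dep2) = 0.32.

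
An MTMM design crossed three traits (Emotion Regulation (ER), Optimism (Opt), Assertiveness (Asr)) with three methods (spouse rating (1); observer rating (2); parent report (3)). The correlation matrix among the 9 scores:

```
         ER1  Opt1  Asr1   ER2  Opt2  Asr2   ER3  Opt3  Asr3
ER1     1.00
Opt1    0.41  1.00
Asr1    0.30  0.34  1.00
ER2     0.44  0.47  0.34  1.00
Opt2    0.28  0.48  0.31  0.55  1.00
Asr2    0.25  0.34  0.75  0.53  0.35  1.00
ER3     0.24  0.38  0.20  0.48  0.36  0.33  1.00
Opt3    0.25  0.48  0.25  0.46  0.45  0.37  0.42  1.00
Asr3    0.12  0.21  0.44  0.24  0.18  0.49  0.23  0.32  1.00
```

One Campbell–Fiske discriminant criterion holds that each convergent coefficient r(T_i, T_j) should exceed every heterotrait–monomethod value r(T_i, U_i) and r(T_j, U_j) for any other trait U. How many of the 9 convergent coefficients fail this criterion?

Each convergent coefficient versus the relevant comparison correlations:
ER (methods 1·2): 0.44 vs {0.41, 0.55, 0.30, 0.53} → fail.
ER (methods 1·3): 0.24 vs {0.41, 0.42, 0.30, 0.23} → fail.
ER (methods 2·3): 0.48 vs {0.55, 0.42, 0.53, 0.23} → fail.
Opt (methods 1·2): 0.48 vs {0.41, 0.55, 0.34, 0.35} → fail.
Opt (methods 1·3): 0.48 vs {0.41, 0.42, 0.34, 0.32} → pass.
Opt (methods 2·3): 0.45 vs {0.55, 0.42, 0.35, 0.32} → fail.
Asr (methods 1·2): 0.75 vs {0.30, 0.53, 0.34, 0.35} → pass.
Asr (methods 1·3): 0.44 vs {0.30, 0.23, 0.34, 0.32} → pass.
Asr (methods 2·3): 0.49 vs {0.53, 0.23, 0.35, 0.32} → fail.
6 of 9 fail.

6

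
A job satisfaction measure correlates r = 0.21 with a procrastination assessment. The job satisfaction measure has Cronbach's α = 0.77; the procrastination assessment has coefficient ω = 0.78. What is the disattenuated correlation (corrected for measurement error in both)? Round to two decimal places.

0.27

r_true = r_obs / √(r_xx · r_yy) = 0.21 / √(0.77 × 0.78) = 0.21 / √0.6006 = 0.21 / 0.7750 ≈ 0.27.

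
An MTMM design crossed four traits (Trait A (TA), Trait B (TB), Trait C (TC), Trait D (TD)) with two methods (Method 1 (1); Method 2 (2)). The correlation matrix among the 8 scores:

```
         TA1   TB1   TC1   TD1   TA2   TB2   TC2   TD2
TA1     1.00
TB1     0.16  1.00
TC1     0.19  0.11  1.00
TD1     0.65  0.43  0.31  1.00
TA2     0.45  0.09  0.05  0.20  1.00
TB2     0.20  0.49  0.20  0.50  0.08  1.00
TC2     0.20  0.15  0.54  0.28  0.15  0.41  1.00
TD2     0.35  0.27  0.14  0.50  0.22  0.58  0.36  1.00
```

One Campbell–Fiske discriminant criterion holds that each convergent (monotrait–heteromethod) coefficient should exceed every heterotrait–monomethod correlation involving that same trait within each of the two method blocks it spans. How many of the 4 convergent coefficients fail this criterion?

Convergent coefficients and their comparison sets:
TA (methods 1·2): 0.45 vs {0.16, 0.08, 0.19, 0.15, 0.65, 0.22} → fail.
TB (methods 1·2): 0.49 vs {0.16, 0.08, 0.11, 0.41, 0.43, 0.58} → fail.
TC (methods 1·2): 0.54 vs {0.19, 0.15, 0.11, 0.41, 0.31, 0.36} → pass.
TD (methods 1·2): 0.50 vs {0.65, 0.22, 0.43, 0.58, 0.31, 0.36} → fail.
3 of 4 fail.

3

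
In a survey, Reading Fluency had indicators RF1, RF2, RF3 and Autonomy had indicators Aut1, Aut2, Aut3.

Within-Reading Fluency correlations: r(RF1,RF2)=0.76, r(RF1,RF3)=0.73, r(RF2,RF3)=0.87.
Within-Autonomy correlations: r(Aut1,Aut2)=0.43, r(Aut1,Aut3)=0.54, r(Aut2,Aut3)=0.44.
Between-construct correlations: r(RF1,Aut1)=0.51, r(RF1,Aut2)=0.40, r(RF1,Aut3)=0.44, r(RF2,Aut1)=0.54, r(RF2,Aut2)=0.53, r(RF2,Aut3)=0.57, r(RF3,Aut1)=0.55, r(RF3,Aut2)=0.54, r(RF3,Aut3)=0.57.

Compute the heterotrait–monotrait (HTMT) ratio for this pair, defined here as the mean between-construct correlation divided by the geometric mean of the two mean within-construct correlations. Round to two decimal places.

Mean heterotrait r = 4.65/9 = 0.5167.
Mean within-RF = 2.36/3 = 0.7867; mean within-Aut = 1.41/3 = 0.4700.
Geometric mean = √(0.7867 × 0.4700) = 0.6081.
HTMT = 0.5167 / 0.6081 = 0.85.

0.85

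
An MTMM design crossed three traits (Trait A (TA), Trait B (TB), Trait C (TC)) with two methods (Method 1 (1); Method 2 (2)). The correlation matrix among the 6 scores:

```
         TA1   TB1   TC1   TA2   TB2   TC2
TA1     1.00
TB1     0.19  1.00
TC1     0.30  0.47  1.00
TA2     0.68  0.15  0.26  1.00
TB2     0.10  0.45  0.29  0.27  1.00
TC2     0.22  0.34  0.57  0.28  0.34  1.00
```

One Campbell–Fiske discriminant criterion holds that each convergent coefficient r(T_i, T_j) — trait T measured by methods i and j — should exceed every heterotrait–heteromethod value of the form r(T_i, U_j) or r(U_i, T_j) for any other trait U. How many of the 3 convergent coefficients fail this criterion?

0

Checking each validity diagonal entry against its comparison values:
TA (methods 1·2): 0.68 vs {0.10, 0.15, 0.22, 0.26} → pass.
TB (methods 1·2): 0.45 vs {0.15, 0.10, 0.34, 0.29} → pass.
TC (methods 1·2): 0.57 vs {0.26, 0.22, 0.29, 0.34} → pass.
0 of 3 fail.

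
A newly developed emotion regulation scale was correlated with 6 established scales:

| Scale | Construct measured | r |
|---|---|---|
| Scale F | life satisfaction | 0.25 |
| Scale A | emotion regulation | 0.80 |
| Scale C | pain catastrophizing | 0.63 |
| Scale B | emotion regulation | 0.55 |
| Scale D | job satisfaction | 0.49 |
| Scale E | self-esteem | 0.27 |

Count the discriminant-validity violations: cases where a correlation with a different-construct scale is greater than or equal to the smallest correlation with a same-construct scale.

1

Convergent (same construct = emotion regulation): Scale A, Scale B.
Smallest convergent = 0.55. Discriminant values: 0.25, 0.63, 0.49, 0.27; count ≥ 0.55 → 1.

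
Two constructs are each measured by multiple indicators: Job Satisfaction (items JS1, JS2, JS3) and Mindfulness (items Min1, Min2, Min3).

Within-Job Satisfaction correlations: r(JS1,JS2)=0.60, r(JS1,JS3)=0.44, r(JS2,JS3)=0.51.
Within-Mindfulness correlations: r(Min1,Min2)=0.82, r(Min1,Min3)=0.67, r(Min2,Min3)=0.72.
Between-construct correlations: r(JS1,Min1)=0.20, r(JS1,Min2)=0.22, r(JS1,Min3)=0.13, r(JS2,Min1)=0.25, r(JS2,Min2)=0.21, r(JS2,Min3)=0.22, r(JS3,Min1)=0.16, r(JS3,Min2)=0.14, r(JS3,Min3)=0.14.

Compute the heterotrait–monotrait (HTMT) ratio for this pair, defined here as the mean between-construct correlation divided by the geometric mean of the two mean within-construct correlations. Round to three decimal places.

Between-construct mean = 1.67/9 = 0.1856.
Mean within-JS = 1.55/3 = 0.5167; mean within-Min = 2.21/3 = 0.7367.
Geometric mean = √(0.5167 × 0.7367) = 0.6170.
HTMT = 0.1856 / 0.6170 = 0.301.

0.301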